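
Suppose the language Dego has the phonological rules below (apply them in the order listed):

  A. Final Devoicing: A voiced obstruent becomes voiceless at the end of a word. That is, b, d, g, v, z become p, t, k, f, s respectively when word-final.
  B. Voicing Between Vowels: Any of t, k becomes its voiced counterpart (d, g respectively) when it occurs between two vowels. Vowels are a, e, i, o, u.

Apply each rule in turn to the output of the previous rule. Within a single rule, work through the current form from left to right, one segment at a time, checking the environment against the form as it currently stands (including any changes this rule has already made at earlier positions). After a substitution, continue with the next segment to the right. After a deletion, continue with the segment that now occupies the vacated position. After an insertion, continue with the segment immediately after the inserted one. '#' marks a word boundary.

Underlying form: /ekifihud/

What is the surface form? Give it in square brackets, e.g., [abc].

[egifihut]

A Final Devoicing: [ekifihud] → [ekifihut]
B Voicing Between Vowels: [ekifihut] → [egifihut]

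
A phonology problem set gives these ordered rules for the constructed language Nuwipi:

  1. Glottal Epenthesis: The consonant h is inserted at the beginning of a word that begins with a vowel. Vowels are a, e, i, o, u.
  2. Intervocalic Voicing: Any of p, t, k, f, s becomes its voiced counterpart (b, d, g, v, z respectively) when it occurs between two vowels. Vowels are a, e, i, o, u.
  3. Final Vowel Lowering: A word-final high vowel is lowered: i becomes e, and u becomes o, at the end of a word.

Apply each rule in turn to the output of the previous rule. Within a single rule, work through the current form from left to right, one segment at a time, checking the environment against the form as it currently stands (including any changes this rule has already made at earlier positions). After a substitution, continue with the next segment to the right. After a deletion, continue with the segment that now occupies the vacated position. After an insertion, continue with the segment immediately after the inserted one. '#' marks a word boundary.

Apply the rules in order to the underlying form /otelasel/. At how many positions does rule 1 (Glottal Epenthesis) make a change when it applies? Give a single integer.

1

1 Glottal Epenthesis: [otelasel] → [hotelasel]
2 Intervocalic Voicing: [hotelasel] → [hodelazel]
3 Final Vowel Lowering: no change — [hodelazel]
Rule 1 changed 1 position(s).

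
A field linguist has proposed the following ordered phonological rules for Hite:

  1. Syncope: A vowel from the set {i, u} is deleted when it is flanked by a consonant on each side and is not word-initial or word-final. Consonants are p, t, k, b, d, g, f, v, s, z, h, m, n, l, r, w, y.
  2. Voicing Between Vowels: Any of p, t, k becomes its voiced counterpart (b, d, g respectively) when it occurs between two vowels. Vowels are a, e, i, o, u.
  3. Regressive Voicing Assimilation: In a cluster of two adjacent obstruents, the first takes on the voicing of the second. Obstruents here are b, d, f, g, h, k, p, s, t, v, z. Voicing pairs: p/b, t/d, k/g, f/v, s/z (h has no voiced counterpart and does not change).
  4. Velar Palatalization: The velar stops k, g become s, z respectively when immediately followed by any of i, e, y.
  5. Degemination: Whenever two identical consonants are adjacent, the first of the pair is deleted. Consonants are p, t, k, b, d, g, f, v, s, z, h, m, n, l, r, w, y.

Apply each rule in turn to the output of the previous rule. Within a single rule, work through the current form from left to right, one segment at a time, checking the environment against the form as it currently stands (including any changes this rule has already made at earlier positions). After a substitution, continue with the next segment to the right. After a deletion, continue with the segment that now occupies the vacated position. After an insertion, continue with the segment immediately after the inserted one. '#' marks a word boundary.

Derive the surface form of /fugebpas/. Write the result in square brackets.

[vzepas]

1 Syncope: [fugebpas] → [fgebpas]
2 Voicing Between Vowels: no change — [fgebpas]
3 Regressive Voicing Assimilation: [fgebpas] → [vgeppas]
4 Velar Palatalization: [vgeppas] → [vzeppas]
5 Degemination: [vzeppas] → [vzepas]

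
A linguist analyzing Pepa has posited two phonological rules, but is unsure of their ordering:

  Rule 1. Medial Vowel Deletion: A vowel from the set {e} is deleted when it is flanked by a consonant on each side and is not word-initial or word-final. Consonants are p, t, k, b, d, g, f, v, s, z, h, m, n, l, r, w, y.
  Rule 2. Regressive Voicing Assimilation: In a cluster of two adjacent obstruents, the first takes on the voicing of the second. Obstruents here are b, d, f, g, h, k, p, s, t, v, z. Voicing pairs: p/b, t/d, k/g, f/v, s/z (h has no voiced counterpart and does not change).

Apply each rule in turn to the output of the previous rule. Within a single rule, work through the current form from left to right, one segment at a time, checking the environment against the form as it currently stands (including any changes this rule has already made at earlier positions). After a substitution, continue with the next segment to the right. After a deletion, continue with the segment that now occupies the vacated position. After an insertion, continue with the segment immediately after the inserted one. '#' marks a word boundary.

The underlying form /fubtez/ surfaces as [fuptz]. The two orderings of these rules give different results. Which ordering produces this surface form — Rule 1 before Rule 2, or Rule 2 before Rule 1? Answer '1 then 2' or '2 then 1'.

Order 1 then 2:
  1 Medial Vowel Deletion: [fubtez] → [fubtz]
  2 Regressive Voicing Assimilation: [fubtz] → [fupdz]
  result: [fupdz]
Order 2 then 1:
  2 Regressive Voicing Assimilation: [fubtez] → [fuptez]
  1 Medial Vowel Deletion: [fuptez] → [fuptz]
  result: [fuptz]

2 then 1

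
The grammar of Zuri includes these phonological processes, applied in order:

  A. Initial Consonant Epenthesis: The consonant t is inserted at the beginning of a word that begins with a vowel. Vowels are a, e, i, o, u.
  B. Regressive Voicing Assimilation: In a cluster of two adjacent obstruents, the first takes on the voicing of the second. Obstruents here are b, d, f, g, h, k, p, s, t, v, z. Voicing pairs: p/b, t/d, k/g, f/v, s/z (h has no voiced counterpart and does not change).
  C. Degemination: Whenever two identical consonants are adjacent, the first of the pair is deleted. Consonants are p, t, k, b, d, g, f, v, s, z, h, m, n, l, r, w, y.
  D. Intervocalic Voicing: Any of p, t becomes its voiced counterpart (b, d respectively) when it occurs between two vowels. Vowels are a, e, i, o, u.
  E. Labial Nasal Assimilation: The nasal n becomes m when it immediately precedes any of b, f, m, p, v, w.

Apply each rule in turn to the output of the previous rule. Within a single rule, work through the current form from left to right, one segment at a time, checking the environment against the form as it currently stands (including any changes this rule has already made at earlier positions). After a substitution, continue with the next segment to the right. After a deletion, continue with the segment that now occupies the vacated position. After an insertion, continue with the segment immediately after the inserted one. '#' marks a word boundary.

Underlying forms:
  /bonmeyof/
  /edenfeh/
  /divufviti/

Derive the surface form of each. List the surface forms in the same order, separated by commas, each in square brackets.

[bommeyof], [tedemfeh], [divuvidi]

/bonmeyof/:
  A Initial Consonant Epenthesis: no change — [bonmeyof]
  B Regressive Voicing Assimilation: no change — [bonmeyof]
  C Degemination: no change — [bonmeyof]
  D Intervocalic Voicing: no change — [bonmeyof]
  E Labial Nasal Assimilation: [bonmeyof] → [bommeyof]
/edenfeh/:
  A Initial Consonant Epenthesis: [edenfeh] → [tedenfeh]
  B Regressive Voicing Assimilation: no change — [tedenfeh]
  C Degemination: no change — [tedenfeh]
  D Intervocalic Voicing: no change — [tedenfeh]
  E Labial Nasal Assimilation: [tedenfeh] → [tedemfeh]
/divufviti/:
  A Initial Consonant Epenthesis: no change — [divufviti]
  B Regressive Voicing Assimilation: [divufviti] → [divuvviti]
  C Degemination: [divuvviti] → [divuviti]
  D Intervocalic Voicing: [divuviti] → [divuvidi]
  E Labial Nasal Assimilation: no change — [divuvidi]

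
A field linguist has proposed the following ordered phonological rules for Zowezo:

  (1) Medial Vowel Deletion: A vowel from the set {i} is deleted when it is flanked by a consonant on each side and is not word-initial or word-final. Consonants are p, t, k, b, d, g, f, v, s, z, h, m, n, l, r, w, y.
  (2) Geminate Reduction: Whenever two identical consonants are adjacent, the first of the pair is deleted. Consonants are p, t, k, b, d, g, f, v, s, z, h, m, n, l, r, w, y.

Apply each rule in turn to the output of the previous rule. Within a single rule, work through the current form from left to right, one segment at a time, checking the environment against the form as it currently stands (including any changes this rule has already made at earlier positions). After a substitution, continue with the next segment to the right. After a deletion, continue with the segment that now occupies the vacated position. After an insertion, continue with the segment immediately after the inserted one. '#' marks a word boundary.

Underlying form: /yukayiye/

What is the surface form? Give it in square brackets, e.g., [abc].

(1) Medial Vowel Deletion: [yukayiye] → [yukayye]
(2) Geminate Reduction: [yukayye] → [yukaye]

[yukaye]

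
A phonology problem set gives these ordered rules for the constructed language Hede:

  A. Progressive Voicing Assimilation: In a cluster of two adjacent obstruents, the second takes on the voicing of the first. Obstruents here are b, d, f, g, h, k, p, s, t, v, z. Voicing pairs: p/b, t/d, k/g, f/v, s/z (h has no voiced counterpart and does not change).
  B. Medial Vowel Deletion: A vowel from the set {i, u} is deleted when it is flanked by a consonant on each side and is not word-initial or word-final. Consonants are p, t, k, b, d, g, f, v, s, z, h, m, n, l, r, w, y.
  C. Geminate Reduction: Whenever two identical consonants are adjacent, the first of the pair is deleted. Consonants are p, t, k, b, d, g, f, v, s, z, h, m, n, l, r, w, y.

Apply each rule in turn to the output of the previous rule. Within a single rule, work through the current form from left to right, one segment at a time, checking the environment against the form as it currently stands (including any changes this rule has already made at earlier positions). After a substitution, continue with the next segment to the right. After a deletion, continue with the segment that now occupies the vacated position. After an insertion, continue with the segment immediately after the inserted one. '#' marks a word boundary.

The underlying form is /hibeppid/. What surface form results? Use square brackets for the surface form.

[hbepd]

A Progressive Voicing Assimilation: no change — [hibeppid]
B Medial Vowel Deletion: [hibeppid] → [hbeppd]
C Geminate Reduction: [hbeppd] → [hbepd]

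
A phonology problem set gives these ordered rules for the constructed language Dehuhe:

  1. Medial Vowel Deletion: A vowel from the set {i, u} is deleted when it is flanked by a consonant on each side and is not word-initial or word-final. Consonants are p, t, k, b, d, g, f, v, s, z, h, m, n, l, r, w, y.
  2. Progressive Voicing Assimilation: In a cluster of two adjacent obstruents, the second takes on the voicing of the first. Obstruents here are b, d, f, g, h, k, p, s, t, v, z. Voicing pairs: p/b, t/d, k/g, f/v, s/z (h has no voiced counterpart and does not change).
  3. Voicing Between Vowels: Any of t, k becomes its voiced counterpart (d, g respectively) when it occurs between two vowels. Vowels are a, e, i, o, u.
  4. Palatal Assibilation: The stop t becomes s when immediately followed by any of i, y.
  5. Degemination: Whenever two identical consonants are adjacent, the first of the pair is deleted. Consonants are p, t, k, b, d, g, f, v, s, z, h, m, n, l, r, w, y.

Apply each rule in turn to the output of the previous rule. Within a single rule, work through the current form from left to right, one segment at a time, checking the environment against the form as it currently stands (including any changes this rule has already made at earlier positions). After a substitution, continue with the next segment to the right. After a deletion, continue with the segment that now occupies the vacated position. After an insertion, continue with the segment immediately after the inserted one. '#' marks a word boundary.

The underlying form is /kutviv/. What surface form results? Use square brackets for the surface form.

[ktf]

1 Medial Vowel Deletion: [kutviv] → [ktvv]
2 Progressive Voicing Assimilation: [ktvv] → [ktff]
3 Voicing Between Vowels: no change — [ktff]
4 Palatal Assibilation: no change — [ktff]
5 Degemination: [ktff] → [ktf]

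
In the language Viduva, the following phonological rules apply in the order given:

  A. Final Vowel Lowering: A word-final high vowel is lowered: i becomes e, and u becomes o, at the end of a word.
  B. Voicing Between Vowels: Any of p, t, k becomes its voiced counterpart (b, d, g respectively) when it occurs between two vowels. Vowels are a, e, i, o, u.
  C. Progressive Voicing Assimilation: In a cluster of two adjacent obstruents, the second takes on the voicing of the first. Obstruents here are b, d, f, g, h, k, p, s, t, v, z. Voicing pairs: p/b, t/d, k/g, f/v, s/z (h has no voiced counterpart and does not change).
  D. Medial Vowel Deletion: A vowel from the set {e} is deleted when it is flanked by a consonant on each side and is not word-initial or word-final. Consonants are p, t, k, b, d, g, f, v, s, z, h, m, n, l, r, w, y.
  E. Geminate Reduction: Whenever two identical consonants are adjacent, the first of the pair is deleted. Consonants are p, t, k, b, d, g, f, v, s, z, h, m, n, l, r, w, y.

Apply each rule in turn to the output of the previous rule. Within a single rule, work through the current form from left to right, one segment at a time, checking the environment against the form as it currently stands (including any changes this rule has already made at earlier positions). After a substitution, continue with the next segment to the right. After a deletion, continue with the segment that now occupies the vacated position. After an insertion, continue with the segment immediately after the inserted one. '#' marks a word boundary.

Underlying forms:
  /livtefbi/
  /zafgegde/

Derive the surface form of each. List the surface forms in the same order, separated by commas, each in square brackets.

/livtefbi/:
  A Final Vowel Lowering: [livtefbi] → [livtefbe]
  B Voicing Between Vowels: no change — [livtefbe]
  C Progressive Voicing Assimilation: [livtefbe] → [livdefpe]
  D Medial Vowel Deletion: [livdefpe] → [livdfpe]
  E Geminate Reduction: no change — [livdfpe]
/zafgegde/:
  A Final Vowel Lowering: no change — [zafgegde]
  B Voicing Between Vowels: no change — [zafgegde]
  C Progressive Voicing Assimilation: [zafgegde] → [zafkegde]
  D Medial Vowel Deletion: [zafkegde] → [zafkgde]
  E Geminate Reduction: no change — [zafkgde]

[livdfpe], [zafkgde]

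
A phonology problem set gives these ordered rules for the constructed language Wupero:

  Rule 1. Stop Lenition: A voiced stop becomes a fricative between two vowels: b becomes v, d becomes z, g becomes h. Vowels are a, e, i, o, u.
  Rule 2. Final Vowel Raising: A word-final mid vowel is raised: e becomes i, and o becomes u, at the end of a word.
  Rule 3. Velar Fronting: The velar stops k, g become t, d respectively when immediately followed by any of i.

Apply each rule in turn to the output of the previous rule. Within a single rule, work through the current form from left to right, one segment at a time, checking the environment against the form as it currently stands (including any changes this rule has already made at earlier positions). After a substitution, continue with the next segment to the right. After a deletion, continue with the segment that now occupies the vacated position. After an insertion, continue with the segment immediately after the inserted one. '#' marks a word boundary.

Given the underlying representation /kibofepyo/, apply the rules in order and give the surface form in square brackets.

[tivofepyu]

Rule 1 Stop Lenition: [kibofepyo] → [kivofepyo]
Rule 2 Final Vowel Raising: [kivofepyo] → [kivofepyu]
Rule 3 Velar Fronting: [kivofepyu] → [tivofepyu]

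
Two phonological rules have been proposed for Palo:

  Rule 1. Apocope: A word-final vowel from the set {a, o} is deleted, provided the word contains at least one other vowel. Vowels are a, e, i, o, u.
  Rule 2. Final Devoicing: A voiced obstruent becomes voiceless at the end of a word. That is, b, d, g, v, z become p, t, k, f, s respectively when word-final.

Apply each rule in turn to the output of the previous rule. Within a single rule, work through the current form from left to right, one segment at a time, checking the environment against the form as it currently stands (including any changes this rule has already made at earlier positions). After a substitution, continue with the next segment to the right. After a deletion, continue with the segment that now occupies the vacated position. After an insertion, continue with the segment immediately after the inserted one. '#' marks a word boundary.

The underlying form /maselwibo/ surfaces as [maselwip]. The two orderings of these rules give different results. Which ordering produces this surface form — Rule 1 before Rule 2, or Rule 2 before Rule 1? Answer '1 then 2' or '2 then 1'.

1 then 2

Order 1 then 2:
  1 Apocope: [maselwibo] → [maselwib]
  2 Final Devoicing: [maselwib] → [maselwip]
  result: [maselwip]
Order 2 then 1:
  2 Final Devoicing: no change — [maselwibo]
  1 Apocope: [maselwibo] → [maselwib]
  result: [maselwib]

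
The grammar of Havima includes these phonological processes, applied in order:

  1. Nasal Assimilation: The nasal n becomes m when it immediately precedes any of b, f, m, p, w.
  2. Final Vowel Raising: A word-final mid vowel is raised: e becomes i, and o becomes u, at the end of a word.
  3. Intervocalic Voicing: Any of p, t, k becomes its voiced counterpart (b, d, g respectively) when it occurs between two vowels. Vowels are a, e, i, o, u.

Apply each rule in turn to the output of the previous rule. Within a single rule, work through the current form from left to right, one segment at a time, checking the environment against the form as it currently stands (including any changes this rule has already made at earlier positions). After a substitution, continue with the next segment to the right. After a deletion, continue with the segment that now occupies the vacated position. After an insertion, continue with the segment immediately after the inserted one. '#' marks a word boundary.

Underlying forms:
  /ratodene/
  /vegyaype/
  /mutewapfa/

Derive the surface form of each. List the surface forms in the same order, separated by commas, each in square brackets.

[radodeni], [vegyaypi], [mudewapfa]

/ratodene/:
  1 Nasal Assimilation: no change — [ratodene]
  2 Final Vowel Raising: [ratodene] → [ratodeni]
  3 Intervocalic Voicing: [ratodeni] → [radodeni]
/vegyaype/:
  1 Nasal Assimilation: no change — [vegyaype]
  2 Final Vowel Raising: [vegyaype] → [vegyaypi]
  3 Intervocalic Voicing: no change — [vegyaypi]
/mutewapfa/:
  1 Nasal Assimilation: no change — [mutewapfa]
  2 Final Vowel Raising: no change — [mutewapfa]
  3 Intervocalic Voicing: [mutewapfa] → [mudewapfa]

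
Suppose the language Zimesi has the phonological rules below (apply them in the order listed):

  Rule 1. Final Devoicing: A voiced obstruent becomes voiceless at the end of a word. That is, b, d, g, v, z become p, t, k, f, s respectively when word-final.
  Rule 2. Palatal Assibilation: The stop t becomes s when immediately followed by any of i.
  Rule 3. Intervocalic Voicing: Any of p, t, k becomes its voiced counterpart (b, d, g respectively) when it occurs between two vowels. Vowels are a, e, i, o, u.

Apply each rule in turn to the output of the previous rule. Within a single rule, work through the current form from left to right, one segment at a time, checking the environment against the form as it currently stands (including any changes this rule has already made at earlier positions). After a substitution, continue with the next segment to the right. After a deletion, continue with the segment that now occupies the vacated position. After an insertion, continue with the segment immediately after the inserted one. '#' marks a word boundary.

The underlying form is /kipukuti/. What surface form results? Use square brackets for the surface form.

[kibugusi]

Rule 1 Final Devoicing: no change — [kipukuti]
Rule 2 Palatal Assibilation: [kipukuti] → [kipukusi]
Rule 3 Intervocalic Voicing: [kipukusi] → [kibugusi]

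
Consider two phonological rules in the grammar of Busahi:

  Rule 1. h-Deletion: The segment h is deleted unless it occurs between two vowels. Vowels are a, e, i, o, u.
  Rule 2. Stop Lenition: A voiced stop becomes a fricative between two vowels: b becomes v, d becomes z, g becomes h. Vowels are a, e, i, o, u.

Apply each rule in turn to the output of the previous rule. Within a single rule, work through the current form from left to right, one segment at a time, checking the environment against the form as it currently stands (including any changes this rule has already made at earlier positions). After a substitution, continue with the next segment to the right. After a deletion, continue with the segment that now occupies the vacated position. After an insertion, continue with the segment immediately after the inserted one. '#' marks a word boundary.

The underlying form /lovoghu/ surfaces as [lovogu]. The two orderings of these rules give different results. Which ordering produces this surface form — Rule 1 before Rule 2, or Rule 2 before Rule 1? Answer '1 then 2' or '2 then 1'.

Order 1 then 2:
  1 h-Deletion: [lovoghu] → [lovogu]
  2 Stop Lenition: [lovogu] → [lovohu]
  result: [lovohu]
Order 2 then 1:
  2 Stop Lenition: no change — [lovoghu]
  1 h-Deletion: [lovoghu] → [lovogu]
  result: [lovogu]

2 then 1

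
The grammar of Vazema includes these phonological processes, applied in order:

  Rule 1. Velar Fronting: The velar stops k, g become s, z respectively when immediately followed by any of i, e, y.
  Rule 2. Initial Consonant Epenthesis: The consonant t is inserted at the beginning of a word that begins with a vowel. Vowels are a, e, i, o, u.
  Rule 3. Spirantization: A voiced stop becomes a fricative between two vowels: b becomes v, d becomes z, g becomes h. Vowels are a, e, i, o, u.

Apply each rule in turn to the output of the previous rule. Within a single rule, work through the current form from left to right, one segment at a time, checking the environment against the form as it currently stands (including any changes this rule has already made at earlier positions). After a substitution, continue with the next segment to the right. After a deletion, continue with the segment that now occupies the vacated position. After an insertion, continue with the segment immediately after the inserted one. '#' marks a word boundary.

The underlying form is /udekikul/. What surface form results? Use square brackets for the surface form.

Rule 1 Velar Fronting: [udekikul] → [udesikul]
Rule 2 Initial Consonant Epenthesis: [udesikul] → [tudesikul]
Rule 3 Spirantization: [tudesikul] → [tuzesikul]

[tuzesikul]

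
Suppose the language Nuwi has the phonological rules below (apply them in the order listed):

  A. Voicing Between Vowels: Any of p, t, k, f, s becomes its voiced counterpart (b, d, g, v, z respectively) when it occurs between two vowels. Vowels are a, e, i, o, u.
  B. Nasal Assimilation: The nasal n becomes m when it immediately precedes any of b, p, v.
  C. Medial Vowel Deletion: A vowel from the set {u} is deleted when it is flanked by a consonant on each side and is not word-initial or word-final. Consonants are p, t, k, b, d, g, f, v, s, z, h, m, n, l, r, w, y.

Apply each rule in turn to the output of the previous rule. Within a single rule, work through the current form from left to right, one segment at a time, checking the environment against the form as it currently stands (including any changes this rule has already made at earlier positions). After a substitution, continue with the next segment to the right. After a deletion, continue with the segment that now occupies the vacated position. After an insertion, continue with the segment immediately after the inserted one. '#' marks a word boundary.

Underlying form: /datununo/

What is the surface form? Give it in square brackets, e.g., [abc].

[dadnno]

A Voicing Between Vowels: [datununo] → [dadununo]
B Nasal Assimilation: no change — [dadununo]
C Medial Vowel Deletion: [dadununo] → [dadnno]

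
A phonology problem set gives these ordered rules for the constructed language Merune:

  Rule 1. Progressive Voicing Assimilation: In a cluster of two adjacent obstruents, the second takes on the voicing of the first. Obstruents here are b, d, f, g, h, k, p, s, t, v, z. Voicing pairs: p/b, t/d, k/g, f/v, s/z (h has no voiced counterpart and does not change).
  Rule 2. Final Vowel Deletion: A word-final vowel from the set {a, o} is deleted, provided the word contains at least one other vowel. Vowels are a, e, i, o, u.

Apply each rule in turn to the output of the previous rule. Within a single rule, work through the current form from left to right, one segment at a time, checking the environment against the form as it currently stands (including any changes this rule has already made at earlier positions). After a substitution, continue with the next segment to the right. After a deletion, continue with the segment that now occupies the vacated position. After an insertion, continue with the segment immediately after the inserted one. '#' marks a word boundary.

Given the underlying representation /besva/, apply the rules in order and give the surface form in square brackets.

Rule 1 Progressive Voicing Assimilation: [besva] → [besfa]
Rule 2 Final Vowel Deletion: [besfa] → [besf]

[besf]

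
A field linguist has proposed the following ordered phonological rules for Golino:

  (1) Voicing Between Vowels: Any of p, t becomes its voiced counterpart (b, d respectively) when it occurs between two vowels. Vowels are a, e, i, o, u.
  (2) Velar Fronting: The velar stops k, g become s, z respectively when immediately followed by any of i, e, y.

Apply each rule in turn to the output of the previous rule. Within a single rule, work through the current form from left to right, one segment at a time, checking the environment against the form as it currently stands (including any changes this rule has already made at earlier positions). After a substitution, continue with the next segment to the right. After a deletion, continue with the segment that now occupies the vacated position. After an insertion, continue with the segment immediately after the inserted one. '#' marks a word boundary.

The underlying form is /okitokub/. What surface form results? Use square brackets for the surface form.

(1) Voicing Between Vowels: [okitokub] → [okidokub]
(2) Velar Fronting: [okidokub] → [osidokub]

[osidokub]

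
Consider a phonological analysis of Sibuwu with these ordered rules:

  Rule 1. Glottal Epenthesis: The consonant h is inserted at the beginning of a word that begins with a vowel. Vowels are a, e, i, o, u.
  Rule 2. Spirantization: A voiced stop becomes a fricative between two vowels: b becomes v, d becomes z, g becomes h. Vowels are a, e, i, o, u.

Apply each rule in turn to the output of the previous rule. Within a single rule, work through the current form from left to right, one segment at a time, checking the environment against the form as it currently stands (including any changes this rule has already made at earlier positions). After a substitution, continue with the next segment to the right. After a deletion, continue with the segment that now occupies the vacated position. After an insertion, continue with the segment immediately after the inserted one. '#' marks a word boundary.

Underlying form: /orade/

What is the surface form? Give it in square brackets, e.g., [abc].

Rule 1 Glottal Epenthesis: [orade] → [horade]
Rule 2 Spirantization: [horade] → [horaze]

[horaze]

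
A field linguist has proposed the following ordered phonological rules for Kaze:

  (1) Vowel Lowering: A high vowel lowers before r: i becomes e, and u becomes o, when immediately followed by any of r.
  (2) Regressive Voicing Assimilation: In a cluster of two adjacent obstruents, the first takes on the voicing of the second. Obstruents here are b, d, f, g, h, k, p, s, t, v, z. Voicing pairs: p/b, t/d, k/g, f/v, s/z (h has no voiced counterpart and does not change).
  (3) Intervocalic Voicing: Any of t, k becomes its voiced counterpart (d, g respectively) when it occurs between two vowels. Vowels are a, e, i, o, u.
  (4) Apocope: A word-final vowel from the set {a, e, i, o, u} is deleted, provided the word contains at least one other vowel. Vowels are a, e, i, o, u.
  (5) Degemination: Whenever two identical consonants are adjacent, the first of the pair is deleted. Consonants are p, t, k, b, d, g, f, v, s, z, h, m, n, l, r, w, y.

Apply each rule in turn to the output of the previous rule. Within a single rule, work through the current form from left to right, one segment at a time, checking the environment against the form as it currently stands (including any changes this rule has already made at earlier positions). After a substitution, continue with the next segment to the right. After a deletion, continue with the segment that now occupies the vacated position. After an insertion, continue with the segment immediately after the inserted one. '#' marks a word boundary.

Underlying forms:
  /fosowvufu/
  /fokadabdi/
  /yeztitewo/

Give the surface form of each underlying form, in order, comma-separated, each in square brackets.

[fosowvuf], [fogadabd], [yestidew]

/fosowvufu/:
  (1) Vowel Lowering: no change — [fosowvufu]
  (2) Regressive Voicing Assimilation: no change — [fosowvufu]
  (3) Intervocalic Voicing: no change — [fosowvufu]
  (4) Apocope: [fosowvufu] → [fosowvuf]
  (5) Degemination: no change — [fosowvuf]
/fokadabdi/:
  (1) Vowel Lowering: no change — [fokadabdi]
  (2) Regressive Voicing Assimilation: no change — [fokadabdi]
  (3) Intervocalic Voicing: [fokadabdi] → [fogadabdi]
  (4) Apocope: [fogadabdi] → [fogadabd]
  (5) Degemination: no change — [fogadabd]
/yeztitewo/:
  (1) Vowel Lowering: no change — [yeztitewo]
  (2) Regressive Voicing Assimilation: [yeztitewo] → [yestitewo]
  (3) Intervocalic Voicing: [yestitewo] → [yestidewo]
  (4) Apocope: [yestidewo] → [yestidew]
  (5) Degemination: no change — [yestidew]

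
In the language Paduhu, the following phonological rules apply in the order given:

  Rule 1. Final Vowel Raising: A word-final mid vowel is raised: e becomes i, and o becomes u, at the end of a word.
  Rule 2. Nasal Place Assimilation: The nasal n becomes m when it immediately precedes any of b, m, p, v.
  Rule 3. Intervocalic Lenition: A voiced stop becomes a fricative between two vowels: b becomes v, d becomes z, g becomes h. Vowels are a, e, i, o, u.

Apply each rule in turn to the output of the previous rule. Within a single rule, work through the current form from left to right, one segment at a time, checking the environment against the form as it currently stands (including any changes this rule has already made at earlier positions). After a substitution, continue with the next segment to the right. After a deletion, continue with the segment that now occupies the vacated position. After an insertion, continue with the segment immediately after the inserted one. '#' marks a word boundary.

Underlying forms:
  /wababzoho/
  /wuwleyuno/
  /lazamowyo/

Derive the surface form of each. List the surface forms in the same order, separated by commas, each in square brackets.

[wavabzohu], [wuwleyunu], [lazamowyu]

/wababzoho/:
  Rule 1 Final Vowel Raising: [wababzoho] → [wababzohu]
  Rule 2 Nasal Place Assimilation: no change — [wababzohu]
  Rule 3 Intervocalic Lenition: [wababzohu] → [wavabzohu]
/wuwleyuno/:
  Rule 1 Final Vowel Raising: [wuwleyuno] → [wuwleyunu]
  Rule 2 Nasal Place Assimilation: no change — [wuwleyunu]
  Rule 3 Intervocalic Lenition: no change — [wuwleyunu]
/lazamowyo/:
  Rule 1 Final Vowel Raising: [lazamowyo] → [lazamowyu]
  Rule 2 Nasal Place Assimilation: no change — [lazamowyu]
  Rule 3 Intervocalic Lenition: no change — [lazamowyu]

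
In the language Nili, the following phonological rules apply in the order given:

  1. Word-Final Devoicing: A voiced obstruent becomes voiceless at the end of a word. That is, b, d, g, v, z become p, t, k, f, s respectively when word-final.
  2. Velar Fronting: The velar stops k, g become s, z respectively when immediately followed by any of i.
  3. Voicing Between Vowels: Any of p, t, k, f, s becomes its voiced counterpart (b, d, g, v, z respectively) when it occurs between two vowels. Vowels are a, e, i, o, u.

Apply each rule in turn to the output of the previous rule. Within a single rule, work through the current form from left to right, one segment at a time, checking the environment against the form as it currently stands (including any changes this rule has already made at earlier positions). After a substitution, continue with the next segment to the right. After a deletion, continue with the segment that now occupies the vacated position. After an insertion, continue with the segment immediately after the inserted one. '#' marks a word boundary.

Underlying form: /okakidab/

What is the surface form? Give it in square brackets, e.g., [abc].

[ogazidap]

1 Word-Final Devoicing: [okakidab] → [okakidap]
2 Velar Fronting: [okakidap] → [okasidap]
3 Voicing Between Vowels: [okasidap] → [ogazidap]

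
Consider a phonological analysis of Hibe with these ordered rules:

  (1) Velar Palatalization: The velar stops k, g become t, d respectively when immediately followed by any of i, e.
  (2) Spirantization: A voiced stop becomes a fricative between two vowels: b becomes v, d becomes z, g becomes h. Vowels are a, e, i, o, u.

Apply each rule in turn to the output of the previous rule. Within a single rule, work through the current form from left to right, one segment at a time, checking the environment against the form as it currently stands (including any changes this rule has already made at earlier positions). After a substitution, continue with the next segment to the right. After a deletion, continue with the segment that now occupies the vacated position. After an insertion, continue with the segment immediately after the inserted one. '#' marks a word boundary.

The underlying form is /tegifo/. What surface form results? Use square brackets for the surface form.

(1) Velar Palatalization: [tegifo] → [tedifo]
(2) Spirantization: [tedifo] → [tezifo]

[tezifo]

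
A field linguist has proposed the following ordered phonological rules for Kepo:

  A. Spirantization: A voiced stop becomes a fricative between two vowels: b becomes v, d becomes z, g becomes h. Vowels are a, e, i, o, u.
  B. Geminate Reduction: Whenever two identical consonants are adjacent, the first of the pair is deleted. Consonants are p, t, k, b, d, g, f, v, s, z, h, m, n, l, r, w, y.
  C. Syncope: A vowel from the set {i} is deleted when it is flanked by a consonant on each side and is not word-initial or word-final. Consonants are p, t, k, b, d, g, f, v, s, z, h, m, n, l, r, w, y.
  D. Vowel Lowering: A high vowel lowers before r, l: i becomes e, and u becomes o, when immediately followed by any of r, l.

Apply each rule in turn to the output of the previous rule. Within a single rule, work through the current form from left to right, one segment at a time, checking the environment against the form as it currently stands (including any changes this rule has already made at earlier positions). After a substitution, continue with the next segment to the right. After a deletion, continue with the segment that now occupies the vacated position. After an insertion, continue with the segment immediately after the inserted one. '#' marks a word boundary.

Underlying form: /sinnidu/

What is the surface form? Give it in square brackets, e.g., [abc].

A Spirantization: [sinnidu] → [sinnizu]
B Geminate Reduction: [sinnizu] → [sinizu]
C Syncope: [sinizu] → [snzu]
D Vowel Lowering: no change — [snzu]

[snzu]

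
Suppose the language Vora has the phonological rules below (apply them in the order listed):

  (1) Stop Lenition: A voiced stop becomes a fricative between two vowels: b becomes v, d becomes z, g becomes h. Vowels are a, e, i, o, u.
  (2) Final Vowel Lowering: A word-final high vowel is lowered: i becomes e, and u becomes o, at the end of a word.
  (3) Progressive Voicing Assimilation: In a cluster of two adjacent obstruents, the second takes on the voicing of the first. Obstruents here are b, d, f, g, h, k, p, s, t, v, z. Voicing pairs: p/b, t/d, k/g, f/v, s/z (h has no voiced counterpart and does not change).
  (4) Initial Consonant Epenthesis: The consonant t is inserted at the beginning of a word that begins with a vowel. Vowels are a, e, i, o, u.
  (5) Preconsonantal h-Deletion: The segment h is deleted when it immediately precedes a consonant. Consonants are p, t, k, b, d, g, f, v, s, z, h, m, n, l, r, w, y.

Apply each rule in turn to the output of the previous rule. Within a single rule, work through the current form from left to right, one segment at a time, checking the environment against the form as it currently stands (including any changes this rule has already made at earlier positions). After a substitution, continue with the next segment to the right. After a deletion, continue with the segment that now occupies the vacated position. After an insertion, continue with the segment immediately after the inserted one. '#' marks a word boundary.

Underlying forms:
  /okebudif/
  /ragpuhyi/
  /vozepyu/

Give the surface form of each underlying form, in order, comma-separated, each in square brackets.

/okebudif/:
  (1) Stop Lenition: [okebudif] → [okevuzif]
  (2) Final Vowel Lowering: no change — [okevuzif]
  (3) Progressive Voicing Assimilation: no change — [okevuzif]
  (4) Initial Consonant Epenthesis: [okevuzif] → [tokevuzif]
  (5) Preconsonantal h-Deletion: no change — [tokevuzif]
/ragpuhyi/:
  (1) Stop Lenition: no change — [ragpuhyi]
  (2) Final Vowel Lowering: [ragpuhyi] → [ragpuhye]
  (3) Progressive Voicing Assimilation: [ragpuhye] → [ragbuhye]
  (4) Initial Consonant Epenthesis: no change — [ragbuhye]
  (5) Preconsonantal h-Deletion: [ragbuhye] → [ragbuye]
/vozepyu/:
  (1) Stop Lenition: no change — [vozepyu]
  (2) Final Vowel Lowering: [vozepyu] → [vozepyo]
  (3) Progressive Voicing Assimilation: no change — [vozepyo]
  (4) Initial Consonant Epenthesis: no change — [vozepyo]
  (5) Preconsonantal h-Deletion: no change — [vozepyo]

[tokevuzif], [ragbuye], [vozepyo]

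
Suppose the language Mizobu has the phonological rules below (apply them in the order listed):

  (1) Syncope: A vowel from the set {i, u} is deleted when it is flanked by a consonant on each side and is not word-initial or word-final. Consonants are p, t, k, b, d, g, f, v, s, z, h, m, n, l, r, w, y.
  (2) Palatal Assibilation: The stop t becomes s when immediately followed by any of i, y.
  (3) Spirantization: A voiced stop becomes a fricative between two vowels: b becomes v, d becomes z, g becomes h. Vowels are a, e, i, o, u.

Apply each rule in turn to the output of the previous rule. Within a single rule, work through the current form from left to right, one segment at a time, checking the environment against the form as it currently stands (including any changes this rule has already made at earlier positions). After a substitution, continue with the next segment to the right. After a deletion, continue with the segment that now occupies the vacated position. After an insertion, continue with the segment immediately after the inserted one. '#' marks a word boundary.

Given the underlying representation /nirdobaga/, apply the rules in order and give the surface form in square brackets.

(1) Syncope: [nirdobaga] → [nrdobaga]
(2) Palatal Assibilation: no change — [nrdobaga]
(3) Spirantization: [nrdobaga] → [nrdovaha]

[nrdovaha]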